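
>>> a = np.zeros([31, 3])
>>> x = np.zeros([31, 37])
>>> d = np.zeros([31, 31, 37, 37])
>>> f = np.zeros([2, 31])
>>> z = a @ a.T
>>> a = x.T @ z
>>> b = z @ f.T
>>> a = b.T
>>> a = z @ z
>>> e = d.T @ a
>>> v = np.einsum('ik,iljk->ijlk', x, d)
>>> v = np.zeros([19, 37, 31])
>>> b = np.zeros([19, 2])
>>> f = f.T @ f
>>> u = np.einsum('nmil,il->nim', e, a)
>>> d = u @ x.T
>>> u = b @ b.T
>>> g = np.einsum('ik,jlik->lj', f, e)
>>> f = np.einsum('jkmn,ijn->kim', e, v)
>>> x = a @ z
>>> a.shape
(31, 31)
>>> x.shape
(31, 31)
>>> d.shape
(37, 31, 31)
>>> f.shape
(37, 19, 31)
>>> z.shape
(31, 31)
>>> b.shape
(19, 2)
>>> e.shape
(37, 37, 31, 31)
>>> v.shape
(19, 37, 31)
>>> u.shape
(19, 19)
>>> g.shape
(37, 37)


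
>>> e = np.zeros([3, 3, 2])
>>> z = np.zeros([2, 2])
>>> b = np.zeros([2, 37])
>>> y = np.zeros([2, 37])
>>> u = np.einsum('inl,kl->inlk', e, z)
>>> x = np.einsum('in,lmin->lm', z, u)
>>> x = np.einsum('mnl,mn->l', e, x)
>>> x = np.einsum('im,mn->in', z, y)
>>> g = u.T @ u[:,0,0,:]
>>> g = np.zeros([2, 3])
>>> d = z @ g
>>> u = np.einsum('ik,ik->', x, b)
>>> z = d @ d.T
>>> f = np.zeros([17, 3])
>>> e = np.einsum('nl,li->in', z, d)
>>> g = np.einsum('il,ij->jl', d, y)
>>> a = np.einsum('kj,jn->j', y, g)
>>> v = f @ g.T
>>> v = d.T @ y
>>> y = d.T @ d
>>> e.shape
(3, 2)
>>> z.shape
(2, 2)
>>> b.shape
(2, 37)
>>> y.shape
(3, 3)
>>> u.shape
()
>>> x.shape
(2, 37)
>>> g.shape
(37, 3)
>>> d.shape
(2, 3)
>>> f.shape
(17, 3)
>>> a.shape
(37,)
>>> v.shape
(3, 37)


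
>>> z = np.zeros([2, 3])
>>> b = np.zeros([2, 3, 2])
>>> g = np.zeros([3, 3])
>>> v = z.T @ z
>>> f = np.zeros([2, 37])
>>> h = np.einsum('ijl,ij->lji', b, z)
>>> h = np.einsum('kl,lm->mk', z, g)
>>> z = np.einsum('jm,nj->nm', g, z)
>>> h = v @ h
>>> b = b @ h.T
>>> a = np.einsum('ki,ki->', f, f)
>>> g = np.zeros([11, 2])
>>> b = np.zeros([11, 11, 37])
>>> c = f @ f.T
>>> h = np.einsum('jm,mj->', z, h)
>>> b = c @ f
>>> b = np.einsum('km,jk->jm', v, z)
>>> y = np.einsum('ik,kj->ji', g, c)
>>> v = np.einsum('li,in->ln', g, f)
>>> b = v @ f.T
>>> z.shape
(2, 3)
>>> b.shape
(11, 2)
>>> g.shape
(11, 2)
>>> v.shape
(11, 37)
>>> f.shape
(2, 37)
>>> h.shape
()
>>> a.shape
()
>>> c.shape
(2, 2)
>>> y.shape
(2, 11)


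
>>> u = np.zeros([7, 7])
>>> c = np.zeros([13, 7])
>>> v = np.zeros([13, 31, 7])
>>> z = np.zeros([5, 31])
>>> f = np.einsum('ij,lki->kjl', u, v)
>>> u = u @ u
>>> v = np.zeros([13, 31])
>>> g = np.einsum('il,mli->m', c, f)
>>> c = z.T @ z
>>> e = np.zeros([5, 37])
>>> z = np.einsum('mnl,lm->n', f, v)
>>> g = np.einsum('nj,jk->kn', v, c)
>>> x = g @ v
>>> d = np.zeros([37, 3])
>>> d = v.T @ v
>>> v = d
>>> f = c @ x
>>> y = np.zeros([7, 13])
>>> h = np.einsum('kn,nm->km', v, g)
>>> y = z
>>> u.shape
(7, 7)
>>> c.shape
(31, 31)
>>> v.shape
(31, 31)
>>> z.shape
(7,)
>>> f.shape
(31, 31)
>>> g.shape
(31, 13)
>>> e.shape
(5, 37)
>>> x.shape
(31, 31)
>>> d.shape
(31, 31)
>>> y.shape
(7,)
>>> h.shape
(31, 13)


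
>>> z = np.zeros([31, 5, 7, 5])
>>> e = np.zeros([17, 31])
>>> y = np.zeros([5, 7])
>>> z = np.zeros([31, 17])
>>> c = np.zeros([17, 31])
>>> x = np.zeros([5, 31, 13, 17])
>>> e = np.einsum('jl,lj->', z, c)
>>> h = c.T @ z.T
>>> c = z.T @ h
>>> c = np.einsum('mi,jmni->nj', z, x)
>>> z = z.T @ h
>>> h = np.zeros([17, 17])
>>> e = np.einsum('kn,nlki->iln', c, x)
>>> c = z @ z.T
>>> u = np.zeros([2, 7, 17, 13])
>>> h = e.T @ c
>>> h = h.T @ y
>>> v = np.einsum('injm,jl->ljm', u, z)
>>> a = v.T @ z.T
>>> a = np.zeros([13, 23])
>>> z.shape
(17, 31)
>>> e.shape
(17, 31, 5)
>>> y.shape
(5, 7)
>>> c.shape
(17, 17)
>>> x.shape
(5, 31, 13, 17)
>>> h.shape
(17, 31, 7)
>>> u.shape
(2, 7, 17, 13)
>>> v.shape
(31, 17, 13)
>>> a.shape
(13, 23)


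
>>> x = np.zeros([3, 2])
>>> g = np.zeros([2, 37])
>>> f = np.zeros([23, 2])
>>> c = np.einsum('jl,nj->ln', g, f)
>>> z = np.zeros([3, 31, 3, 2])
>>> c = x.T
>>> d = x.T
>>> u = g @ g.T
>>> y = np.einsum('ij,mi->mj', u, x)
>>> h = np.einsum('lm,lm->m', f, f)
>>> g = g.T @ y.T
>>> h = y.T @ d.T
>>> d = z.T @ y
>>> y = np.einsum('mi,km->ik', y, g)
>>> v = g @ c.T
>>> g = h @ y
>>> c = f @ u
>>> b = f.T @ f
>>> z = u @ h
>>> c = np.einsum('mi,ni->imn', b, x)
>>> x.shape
(3, 2)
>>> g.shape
(2, 37)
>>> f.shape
(23, 2)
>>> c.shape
(2, 2, 3)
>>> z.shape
(2, 2)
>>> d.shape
(2, 3, 31, 2)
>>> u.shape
(2, 2)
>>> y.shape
(2, 37)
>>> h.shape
(2, 2)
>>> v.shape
(37, 2)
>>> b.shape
(2, 2)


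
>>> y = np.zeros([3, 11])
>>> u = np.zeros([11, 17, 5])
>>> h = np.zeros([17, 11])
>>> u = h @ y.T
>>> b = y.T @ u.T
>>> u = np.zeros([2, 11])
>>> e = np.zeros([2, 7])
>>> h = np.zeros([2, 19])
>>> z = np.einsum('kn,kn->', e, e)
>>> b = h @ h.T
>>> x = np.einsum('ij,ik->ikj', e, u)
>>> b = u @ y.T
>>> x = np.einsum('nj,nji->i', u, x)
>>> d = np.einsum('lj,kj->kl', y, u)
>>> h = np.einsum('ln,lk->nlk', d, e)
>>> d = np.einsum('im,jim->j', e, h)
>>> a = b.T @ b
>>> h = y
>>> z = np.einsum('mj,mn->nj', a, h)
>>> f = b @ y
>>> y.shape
(3, 11)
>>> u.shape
(2, 11)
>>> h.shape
(3, 11)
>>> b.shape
(2, 3)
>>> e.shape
(2, 7)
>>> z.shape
(11, 3)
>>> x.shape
(7,)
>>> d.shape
(3,)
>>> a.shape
(3, 3)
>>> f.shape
(2, 11)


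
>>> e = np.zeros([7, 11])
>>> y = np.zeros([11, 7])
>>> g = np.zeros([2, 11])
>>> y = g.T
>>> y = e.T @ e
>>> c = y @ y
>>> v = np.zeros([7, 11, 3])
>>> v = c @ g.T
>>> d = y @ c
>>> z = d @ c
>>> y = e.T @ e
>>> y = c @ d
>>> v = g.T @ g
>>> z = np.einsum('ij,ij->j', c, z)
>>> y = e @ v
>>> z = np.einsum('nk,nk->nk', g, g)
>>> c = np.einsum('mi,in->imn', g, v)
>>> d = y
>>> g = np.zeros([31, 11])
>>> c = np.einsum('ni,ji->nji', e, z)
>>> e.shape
(7, 11)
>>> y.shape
(7, 11)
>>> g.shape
(31, 11)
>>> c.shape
(7, 2, 11)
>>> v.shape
(11, 11)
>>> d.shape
(7, 11)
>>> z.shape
(2, 11)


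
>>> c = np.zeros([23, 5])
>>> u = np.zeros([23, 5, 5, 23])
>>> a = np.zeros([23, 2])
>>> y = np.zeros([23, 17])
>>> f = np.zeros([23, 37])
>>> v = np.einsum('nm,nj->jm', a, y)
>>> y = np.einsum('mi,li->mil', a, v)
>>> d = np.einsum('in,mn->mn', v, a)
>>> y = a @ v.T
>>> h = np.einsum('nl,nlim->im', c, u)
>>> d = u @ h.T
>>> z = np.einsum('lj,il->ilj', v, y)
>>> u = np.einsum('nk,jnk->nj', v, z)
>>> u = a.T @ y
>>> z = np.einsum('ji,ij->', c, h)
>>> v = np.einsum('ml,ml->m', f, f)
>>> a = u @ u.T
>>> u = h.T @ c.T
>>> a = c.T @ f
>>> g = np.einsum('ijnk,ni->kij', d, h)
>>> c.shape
(23, 5)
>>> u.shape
(23, 23)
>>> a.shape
(5, 37)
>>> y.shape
(23, 17)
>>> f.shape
(23, 37)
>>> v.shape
(23,)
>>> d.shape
(23, 5, 5, 5)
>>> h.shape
(5, 23)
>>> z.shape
()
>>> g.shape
(5, 23, 5)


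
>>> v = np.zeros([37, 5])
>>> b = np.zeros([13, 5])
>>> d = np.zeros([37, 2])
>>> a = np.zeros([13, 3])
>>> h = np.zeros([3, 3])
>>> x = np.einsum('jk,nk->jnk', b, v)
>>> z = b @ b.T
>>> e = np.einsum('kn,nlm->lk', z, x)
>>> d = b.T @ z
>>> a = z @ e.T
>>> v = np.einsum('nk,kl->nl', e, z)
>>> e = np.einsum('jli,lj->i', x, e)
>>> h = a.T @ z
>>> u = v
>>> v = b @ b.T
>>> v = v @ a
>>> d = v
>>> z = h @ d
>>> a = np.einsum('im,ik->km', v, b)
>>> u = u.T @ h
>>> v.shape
(13, 37)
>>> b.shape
(13, 5)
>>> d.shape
(13, 37)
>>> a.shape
(5, 37)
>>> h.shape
(37, 13)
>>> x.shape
(13, 37, 5)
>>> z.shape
(37, 37)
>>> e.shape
(5,)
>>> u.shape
(13, 13)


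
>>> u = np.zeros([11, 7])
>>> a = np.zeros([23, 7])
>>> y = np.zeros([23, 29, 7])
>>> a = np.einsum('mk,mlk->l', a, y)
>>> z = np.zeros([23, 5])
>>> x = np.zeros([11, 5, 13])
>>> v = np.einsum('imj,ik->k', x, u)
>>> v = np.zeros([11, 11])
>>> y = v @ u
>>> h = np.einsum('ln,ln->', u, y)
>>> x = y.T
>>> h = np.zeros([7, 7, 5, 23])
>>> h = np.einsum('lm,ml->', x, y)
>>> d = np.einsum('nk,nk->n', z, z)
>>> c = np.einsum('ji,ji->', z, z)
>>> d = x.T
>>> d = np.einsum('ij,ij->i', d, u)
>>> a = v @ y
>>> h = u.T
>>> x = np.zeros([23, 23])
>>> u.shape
(11, 7)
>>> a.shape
(11, 7)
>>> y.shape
(11, 7)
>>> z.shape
(23, 5)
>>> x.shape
(23, 23)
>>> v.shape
(11, 11)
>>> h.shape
(7, 11)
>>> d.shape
(11,)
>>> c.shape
()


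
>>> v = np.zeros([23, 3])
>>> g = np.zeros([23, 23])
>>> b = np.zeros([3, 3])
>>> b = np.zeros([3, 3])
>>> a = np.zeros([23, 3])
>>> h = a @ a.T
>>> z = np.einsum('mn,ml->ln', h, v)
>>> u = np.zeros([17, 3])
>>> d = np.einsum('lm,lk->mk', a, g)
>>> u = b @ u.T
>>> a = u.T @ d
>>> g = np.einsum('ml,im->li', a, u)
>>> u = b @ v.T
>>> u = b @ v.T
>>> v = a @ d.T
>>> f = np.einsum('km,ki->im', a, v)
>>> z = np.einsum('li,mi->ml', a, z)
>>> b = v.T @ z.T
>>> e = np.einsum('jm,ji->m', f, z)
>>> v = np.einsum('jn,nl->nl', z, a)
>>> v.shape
(17, 23)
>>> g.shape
(23, 3)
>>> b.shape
(3, 3)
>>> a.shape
(17, 23)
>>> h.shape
(23, 23)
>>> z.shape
(3, 17)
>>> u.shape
(3, 23)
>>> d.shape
(3, 23)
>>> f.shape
(3, 23)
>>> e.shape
(23,)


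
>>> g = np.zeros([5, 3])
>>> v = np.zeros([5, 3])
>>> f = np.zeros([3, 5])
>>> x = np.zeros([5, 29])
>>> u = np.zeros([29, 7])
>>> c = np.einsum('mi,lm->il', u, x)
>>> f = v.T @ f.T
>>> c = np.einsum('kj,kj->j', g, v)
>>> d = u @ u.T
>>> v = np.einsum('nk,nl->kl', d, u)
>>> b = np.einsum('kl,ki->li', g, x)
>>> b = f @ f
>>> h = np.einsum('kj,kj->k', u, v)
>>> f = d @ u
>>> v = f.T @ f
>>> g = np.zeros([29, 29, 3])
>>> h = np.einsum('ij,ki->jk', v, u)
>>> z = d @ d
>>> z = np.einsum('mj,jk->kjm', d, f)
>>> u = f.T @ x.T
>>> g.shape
(29, 29, 3)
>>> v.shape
(7, 7)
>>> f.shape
(29, 7)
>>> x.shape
(5, 29)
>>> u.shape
(7, 5)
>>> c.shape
(3,)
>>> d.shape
(29, 29)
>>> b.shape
(3, 3)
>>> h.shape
(7, 29)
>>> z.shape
(7, 29, 29)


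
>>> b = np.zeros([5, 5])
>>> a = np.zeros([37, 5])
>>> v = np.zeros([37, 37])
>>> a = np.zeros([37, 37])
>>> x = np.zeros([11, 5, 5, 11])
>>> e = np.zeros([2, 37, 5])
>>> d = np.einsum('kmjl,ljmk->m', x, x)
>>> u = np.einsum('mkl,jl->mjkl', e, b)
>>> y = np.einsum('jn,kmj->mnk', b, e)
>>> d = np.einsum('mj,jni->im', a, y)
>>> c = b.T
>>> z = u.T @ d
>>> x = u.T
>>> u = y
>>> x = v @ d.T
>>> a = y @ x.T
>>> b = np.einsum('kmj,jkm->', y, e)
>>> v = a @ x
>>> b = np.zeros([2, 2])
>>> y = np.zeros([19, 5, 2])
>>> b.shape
(2, 2)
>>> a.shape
(37, 5, 37)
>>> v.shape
(37, 5, 2)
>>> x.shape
(37, 2)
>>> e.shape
(2, 37, 5)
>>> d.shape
(2, 37)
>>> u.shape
(37, 5, 2)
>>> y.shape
(19, 5, 2)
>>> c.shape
(5, 5)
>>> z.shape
(5, 37, 5, 37)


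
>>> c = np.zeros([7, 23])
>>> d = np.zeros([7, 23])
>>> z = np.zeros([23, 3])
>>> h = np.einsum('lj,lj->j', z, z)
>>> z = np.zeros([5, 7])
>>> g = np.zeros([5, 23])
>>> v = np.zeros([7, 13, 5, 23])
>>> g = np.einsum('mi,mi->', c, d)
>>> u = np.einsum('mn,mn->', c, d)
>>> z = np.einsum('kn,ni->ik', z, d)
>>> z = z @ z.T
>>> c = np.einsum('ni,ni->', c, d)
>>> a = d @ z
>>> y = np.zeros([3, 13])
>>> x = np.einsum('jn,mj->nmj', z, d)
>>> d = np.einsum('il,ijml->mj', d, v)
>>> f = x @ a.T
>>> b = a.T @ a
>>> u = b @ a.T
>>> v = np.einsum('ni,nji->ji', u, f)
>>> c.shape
()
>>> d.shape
(5, 13)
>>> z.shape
(23, 23)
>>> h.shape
(3,)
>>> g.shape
()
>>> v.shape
(7, 7)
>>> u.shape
(23, 7)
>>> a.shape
(7, 23)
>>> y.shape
(3, 13)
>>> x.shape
(23, 7, 23)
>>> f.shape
(23, 7, 7)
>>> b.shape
(23, 23)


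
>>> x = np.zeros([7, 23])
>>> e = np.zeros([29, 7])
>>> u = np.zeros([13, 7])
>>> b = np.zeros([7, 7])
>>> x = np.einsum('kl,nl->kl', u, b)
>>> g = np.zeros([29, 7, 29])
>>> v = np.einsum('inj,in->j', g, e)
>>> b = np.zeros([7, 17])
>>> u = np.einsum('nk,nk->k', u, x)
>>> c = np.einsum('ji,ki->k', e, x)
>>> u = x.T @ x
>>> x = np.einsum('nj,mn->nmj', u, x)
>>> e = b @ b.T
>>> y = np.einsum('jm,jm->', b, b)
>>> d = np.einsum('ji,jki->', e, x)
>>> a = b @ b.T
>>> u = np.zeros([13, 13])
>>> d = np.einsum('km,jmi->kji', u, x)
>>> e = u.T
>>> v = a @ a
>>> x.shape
(7, 13, 7)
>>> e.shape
(13, 13)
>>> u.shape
(13, 13)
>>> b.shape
(7, 17)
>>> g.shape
(29, 7, 29)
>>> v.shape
(7, 7)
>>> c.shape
(13,)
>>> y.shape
()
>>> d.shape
(13, 7, 7)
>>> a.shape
(7, 7)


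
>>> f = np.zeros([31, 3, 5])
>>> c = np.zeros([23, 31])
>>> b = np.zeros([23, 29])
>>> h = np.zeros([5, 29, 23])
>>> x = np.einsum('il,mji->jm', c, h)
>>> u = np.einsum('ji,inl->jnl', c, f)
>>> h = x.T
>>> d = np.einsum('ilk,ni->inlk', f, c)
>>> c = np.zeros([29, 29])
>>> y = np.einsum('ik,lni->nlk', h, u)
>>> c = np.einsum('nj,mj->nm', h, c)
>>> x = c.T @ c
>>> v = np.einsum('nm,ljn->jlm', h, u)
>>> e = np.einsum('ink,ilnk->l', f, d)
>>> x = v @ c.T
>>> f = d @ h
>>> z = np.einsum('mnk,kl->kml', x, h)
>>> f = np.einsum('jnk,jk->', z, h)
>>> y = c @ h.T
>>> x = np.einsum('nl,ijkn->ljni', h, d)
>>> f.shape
()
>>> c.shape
(5, 29)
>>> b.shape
(23, 29)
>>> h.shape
(5, 29)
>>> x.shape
(29, 23, 5, 31)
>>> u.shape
(23, 3, 5)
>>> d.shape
(31, 23, 3, 5)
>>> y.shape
(5, 5)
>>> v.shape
(3, 23, 29)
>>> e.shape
(23,)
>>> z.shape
(5, 3, 29)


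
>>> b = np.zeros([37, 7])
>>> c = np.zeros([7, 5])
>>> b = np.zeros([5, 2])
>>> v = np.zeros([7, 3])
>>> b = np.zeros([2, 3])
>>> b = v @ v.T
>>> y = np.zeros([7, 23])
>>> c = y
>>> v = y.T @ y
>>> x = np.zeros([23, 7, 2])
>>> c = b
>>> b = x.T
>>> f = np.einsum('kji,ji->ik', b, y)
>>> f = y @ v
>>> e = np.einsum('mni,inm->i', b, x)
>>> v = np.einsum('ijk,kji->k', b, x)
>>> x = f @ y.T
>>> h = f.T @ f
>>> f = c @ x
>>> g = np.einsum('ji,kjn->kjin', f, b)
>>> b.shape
(2, 7, 23)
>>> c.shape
(7, 7)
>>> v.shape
(23,)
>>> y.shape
(7, 23)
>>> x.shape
(7, 7)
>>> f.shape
(7, 7)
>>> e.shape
(23,)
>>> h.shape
(23, 23)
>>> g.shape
(2, 7, 7, 23)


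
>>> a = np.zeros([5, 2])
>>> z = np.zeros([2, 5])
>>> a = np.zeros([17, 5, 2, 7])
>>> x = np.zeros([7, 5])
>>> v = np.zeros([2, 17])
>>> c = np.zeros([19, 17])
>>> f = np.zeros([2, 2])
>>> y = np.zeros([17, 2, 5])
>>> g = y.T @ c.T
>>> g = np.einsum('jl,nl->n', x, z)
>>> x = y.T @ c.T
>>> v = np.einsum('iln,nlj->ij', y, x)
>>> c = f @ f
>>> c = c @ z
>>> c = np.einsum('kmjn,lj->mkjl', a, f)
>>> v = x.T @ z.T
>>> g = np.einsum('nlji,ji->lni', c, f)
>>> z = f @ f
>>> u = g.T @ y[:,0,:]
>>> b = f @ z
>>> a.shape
(17, 5, 2, 7)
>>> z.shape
(2, 2)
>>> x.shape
(5, 2, 19)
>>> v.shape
(19, 2, 2)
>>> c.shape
(5, 17, 2, 2)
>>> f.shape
(2, 2)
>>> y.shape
(17, 2, 5)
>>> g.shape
(17, 5, 2)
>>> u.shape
(2, 5, 5)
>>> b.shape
(2, 2)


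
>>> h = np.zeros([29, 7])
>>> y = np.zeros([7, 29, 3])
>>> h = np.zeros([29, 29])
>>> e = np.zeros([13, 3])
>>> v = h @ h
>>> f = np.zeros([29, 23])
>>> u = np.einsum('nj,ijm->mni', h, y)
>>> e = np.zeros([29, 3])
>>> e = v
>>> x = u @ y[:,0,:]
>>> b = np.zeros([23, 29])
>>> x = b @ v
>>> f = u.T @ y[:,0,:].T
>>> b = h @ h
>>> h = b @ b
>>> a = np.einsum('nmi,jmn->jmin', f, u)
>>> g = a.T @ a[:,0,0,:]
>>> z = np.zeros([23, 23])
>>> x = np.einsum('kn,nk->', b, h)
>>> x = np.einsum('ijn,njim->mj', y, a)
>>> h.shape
(29, 29)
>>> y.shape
(7, 29, 3)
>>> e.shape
(29, 29)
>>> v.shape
(29, 29)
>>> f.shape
(7, 29, 7)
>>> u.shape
(3, 29, 7)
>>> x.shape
(7, 29)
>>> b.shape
(29, 29)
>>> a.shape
(3, 29, 7, 7)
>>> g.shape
(7, 7, 29, 7)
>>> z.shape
(23, 23)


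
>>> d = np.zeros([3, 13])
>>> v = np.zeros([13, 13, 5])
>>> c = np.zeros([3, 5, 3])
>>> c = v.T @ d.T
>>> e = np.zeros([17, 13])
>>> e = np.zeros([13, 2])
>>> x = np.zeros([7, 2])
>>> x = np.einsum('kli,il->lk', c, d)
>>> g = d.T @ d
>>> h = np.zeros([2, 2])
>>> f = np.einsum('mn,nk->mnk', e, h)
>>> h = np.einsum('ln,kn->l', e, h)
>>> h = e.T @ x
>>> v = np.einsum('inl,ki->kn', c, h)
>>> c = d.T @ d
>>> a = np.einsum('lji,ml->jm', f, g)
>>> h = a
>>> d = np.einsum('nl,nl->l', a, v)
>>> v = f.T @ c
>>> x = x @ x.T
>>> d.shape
(13,)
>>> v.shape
(2, 2, 13)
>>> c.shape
(13, 13)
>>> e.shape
(13, 2)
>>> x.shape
(13, 13)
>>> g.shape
(13, 13)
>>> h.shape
(2, 13)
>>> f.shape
(13, 2, 2)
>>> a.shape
(2, 13)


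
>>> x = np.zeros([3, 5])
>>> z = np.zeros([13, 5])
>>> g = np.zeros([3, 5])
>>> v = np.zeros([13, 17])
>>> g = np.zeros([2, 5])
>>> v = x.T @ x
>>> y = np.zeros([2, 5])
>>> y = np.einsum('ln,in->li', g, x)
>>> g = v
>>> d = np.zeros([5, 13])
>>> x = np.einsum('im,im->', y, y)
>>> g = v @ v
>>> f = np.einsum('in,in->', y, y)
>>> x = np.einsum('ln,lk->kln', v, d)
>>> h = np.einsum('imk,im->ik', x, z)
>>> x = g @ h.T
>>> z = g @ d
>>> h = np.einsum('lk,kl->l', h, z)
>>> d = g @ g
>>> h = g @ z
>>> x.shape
(5, 13)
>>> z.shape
(5, 13)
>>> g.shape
(5, 5)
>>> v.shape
(5, 5)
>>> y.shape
(2, 3)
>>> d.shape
(5, 5)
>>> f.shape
()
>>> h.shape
(5, 13)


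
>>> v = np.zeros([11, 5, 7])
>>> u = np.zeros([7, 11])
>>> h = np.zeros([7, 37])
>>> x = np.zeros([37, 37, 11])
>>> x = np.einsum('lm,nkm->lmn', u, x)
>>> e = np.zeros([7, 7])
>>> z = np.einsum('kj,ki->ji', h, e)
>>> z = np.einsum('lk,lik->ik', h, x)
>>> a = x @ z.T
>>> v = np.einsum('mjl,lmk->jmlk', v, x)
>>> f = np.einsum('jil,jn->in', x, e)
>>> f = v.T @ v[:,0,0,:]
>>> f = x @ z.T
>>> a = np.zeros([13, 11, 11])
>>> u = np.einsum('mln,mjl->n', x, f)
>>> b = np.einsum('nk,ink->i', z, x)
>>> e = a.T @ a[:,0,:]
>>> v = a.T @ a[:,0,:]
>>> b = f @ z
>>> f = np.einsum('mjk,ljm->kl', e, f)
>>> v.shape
(11, 11, 11)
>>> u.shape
(37,)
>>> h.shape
(7, 37)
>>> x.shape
(7, 11, 37)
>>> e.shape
(11, 11, 11)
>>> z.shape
(11, 37)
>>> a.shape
(13, 11, 11)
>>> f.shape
(11, 7)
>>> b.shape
(7, 11, 37)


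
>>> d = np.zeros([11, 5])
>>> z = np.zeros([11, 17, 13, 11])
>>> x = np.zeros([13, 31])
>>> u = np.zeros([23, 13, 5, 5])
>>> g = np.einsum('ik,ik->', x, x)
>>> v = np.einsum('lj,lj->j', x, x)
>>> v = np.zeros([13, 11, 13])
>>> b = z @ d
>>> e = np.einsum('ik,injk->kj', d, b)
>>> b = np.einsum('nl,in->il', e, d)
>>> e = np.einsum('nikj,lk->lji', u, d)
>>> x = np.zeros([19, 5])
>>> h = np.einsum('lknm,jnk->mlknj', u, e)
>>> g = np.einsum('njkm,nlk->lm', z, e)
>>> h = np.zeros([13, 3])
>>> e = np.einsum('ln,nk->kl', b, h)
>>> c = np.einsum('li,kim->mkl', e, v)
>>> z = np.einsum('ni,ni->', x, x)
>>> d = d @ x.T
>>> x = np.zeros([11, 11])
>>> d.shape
(11, 19)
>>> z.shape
()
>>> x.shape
(11, 11)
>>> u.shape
(23, 13, 5, 5)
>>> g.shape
(5, 11)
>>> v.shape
(13, 11, 13)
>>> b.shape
(11, 13)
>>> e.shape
(3, 11)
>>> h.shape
(13, 3)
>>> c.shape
(13, 13, 3)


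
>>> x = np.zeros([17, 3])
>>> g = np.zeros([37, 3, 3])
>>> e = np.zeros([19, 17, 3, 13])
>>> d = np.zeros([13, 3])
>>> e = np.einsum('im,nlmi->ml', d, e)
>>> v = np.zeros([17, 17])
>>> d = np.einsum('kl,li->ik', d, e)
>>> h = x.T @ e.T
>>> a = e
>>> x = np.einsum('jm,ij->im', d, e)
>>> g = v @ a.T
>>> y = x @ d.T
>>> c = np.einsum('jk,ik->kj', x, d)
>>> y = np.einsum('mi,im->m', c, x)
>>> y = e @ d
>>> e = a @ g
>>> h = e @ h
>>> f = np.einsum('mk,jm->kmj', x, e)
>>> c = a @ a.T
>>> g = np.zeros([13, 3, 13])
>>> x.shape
(3, 13)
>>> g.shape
(13, 3, 13)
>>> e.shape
(3, 3)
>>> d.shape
(17, 13)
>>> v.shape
(17, 17)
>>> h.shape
(3, 3)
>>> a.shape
(3, 17)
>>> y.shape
(3, 13)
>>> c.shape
(3, 3)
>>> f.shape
(13, 3, 3)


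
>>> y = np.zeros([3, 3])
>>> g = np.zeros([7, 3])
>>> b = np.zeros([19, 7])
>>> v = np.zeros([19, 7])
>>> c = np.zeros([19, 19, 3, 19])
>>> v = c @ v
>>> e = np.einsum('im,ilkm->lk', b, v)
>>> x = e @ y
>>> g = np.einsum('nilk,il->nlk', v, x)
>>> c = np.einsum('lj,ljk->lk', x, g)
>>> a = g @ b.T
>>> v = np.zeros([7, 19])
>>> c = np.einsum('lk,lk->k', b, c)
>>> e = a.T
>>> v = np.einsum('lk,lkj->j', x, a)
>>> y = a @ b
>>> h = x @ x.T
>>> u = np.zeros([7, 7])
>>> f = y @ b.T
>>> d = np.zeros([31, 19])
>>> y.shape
(19, 3, 7)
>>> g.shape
(19, 3, 7)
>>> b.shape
(19, 7)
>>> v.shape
(19,)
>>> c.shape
(7,)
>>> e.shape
(19, 3, 19)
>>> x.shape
(19, 3)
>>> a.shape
(19, 3, 19)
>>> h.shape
(19, 19)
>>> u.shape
(7, 7)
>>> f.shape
(19, 3, 19)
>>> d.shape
(31, 19)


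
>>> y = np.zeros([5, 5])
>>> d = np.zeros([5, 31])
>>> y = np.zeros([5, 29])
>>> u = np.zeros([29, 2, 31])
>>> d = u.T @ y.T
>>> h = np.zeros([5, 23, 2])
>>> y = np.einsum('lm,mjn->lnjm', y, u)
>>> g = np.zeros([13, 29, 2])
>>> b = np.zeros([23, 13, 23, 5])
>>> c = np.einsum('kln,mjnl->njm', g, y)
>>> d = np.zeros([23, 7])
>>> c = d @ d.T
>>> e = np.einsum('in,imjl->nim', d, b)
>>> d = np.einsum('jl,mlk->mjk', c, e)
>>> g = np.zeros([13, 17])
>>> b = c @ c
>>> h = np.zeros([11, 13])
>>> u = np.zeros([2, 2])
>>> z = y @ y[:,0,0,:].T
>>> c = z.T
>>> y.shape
(5, 31, 2, 29)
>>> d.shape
(7, 23, 13)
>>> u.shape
(2, 2)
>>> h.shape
(11, 13)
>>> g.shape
(13, 17)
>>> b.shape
(23, 23)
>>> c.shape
(5, 2, 31, 5)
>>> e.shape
(7, 23, 13)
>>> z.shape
(5, 31, 2, 5)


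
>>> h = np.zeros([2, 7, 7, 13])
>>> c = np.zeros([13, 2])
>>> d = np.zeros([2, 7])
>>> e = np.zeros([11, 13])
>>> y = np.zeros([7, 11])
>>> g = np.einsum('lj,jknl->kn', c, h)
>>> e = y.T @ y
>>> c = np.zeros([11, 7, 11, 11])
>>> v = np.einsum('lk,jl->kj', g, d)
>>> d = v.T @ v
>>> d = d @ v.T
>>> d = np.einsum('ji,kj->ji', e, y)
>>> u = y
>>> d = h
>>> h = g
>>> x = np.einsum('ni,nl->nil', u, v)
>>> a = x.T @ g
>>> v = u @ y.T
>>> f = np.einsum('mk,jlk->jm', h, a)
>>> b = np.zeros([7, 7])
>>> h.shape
(7, 7)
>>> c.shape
(11, 7, 11, 11)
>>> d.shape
(2, 7, 7, 13)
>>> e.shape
(11, 11)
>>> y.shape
(7, 11)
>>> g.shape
(7, 7)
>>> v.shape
(7, 7)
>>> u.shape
(7, 11)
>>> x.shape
(7, 11, 2)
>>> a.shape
(2, 11, 7)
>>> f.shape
(2, 7)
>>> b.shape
(7, 7)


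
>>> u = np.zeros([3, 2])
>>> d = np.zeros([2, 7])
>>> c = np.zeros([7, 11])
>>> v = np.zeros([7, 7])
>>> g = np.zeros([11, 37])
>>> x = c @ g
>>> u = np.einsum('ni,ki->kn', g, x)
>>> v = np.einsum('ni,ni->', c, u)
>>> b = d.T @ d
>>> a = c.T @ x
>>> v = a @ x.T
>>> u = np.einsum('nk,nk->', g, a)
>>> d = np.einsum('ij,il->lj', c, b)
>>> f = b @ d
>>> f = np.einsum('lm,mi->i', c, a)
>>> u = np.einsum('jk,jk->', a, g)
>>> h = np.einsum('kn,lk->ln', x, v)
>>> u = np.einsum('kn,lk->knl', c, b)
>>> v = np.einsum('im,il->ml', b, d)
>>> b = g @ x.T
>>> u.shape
(7, 11, 7)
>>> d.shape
(7, 11)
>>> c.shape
(7, 11)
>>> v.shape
(7, 11)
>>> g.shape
(11, 37)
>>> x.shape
(7, 37)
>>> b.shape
(11, 7)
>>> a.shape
(11, 37)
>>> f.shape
(37,)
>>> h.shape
(11, 37)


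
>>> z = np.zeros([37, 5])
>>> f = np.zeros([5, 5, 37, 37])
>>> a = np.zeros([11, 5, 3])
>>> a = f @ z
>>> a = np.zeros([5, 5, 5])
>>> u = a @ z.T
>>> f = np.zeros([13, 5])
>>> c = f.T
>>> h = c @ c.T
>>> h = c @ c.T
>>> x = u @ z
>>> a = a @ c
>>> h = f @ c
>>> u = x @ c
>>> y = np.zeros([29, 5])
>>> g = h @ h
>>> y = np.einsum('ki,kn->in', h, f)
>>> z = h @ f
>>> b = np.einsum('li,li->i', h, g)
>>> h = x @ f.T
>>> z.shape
(13, 5)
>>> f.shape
(13, 5)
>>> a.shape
(5, 5, 13)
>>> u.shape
(5, 5, 13)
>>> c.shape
(5, 13)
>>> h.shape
(5, 5, 13)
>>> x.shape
(5, 5, 5)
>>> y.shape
(13, 5)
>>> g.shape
(13, 13)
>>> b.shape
(13,)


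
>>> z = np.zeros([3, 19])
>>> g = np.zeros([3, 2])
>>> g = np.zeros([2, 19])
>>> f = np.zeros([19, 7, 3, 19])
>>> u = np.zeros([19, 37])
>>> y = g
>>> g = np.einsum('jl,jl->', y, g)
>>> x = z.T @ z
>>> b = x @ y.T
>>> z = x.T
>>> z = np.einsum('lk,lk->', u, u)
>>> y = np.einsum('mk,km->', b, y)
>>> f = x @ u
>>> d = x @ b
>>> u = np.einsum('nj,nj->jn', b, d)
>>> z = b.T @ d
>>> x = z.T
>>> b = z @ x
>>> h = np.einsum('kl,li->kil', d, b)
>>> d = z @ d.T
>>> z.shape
(2, 2)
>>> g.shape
()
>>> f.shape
(19, 37)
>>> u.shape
(2, 19)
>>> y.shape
()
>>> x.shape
(2, 2)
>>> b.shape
(2, 2)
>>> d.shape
(2, 19)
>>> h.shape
(19, 2, 2)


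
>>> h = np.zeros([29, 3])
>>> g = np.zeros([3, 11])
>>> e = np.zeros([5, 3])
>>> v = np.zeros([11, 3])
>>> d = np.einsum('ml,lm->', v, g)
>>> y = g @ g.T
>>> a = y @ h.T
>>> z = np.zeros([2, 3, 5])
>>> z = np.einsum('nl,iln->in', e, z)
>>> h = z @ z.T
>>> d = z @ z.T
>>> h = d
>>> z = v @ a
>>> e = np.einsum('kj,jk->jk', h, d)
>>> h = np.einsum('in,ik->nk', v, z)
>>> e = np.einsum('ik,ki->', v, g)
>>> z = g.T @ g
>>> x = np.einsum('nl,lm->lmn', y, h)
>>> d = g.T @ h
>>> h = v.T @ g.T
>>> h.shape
(3, 3)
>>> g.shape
(3, 11)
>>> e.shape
()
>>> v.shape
(11, 3)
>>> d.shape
(11, 29)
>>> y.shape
(3, 3)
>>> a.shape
(3, 29)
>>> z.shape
(11, 11)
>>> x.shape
(3, 29, 3)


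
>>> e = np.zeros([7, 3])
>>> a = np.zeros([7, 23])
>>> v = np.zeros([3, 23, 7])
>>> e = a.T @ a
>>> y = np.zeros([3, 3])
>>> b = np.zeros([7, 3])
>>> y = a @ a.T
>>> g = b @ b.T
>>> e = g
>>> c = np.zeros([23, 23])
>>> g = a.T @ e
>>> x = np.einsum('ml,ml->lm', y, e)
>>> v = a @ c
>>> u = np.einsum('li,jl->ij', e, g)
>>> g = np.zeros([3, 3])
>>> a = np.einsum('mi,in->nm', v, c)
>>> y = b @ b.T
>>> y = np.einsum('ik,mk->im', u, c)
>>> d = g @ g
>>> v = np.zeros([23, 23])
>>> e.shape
(7, 7)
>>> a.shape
(23, 7)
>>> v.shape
(23, 23)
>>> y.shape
(7, 23)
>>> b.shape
(7, 3)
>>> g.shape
(3, 3)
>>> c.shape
(23, 23)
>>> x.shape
(7, 7)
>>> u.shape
(7, 23)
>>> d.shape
(3, 3)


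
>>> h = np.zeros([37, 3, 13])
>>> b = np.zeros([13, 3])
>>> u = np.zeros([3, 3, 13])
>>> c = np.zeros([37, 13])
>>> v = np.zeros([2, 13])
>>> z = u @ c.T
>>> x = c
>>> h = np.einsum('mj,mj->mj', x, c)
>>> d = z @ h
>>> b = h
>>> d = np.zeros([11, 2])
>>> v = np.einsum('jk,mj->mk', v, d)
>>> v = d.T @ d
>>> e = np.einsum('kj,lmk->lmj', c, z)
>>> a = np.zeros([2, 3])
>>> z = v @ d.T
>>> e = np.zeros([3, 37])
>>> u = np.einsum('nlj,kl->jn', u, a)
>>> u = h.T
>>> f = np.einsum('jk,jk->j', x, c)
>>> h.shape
(37, 13)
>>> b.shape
(37, 13)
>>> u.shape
(13, 37)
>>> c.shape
(37, 13)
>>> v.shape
(2, 2)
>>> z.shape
(2, 11)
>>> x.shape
(37, 13)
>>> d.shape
(11, 2)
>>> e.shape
(3, 37)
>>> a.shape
(2, 3)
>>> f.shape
(37,)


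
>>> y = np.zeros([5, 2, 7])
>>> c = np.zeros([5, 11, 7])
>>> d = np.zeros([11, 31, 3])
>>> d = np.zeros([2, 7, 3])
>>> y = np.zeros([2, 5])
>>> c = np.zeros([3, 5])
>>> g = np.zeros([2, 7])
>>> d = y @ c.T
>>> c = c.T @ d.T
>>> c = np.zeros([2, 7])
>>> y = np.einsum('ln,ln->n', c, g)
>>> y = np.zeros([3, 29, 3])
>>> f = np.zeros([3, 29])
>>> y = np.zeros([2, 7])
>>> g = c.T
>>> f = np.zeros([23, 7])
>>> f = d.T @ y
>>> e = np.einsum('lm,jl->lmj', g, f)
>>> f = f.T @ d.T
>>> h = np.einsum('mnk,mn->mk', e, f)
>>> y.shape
(2, 7)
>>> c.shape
(2, 7)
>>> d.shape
(2, 3)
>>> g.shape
(7, 2)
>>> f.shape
(7, 2)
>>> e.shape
(7, 2, 3)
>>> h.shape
(7, 3)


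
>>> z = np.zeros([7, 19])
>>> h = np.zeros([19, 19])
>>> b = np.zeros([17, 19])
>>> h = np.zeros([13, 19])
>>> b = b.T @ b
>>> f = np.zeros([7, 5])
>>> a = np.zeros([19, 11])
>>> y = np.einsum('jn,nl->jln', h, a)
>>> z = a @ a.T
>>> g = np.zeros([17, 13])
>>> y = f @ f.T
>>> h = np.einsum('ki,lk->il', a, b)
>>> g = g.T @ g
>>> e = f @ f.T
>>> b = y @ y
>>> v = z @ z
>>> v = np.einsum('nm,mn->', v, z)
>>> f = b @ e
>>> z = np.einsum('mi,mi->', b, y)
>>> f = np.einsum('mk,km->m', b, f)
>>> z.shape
()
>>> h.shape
(11, 19)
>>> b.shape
(7, 7)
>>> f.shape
(7,)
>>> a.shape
(19, 11)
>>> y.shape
(7, 7)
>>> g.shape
(13, 13)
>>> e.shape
(7, 7)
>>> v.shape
()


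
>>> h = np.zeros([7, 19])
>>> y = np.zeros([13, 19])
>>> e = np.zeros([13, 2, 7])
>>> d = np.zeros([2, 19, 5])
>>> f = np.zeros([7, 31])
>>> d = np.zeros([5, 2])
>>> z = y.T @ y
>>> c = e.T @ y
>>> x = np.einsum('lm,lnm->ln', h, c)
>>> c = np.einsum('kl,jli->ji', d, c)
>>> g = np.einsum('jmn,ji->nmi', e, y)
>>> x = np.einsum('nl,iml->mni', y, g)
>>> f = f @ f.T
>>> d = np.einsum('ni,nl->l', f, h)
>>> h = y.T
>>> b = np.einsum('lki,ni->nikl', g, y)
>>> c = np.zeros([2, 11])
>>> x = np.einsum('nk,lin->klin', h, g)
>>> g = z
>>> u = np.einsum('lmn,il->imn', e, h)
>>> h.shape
(19, 13)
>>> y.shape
(13, 19)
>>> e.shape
(13, 2, 7)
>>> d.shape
(19,)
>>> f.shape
(7, 7)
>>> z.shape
(19, 19)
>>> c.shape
(2, 11)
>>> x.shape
(13, 7, 2, 19)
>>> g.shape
(19, 19)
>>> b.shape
(13, 19, 2, 7)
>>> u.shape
(19, 2, 7)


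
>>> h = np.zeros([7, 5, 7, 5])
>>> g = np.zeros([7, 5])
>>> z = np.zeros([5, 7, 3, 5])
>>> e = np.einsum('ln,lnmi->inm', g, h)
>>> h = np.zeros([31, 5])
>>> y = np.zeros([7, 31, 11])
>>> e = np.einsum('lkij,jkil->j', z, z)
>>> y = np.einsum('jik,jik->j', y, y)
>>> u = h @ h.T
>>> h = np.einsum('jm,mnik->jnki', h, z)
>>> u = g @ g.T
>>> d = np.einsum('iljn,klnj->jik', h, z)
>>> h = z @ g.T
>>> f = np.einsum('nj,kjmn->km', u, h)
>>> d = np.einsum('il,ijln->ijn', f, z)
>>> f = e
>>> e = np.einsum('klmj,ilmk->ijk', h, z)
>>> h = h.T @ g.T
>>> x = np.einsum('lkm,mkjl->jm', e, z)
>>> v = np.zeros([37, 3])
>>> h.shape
(7, 3, 7, 7)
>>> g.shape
(7, 5)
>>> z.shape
(5, 7, 3, 5)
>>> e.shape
(5, 7, 5)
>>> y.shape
(7,)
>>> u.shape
(7, 7)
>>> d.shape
(5, 7, 5)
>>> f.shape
(5,)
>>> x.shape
(3, 5)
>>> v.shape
(37, 3)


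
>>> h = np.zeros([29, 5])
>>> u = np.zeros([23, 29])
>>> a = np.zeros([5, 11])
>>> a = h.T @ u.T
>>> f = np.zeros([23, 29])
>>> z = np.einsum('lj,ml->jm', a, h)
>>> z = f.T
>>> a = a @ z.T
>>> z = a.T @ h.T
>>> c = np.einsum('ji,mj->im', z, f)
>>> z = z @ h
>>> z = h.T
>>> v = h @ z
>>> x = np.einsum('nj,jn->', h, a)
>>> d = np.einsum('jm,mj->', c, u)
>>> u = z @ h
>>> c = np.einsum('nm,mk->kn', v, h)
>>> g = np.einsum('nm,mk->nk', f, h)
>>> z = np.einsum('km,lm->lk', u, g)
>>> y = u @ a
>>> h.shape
(29, 5)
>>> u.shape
(5, 5)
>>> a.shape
(5, 29)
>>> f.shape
(23, 29)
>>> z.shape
(23, 5)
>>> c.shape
(5, 29)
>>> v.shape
(29, 29)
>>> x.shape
()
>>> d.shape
()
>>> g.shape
(23, 5)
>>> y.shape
(5, 29)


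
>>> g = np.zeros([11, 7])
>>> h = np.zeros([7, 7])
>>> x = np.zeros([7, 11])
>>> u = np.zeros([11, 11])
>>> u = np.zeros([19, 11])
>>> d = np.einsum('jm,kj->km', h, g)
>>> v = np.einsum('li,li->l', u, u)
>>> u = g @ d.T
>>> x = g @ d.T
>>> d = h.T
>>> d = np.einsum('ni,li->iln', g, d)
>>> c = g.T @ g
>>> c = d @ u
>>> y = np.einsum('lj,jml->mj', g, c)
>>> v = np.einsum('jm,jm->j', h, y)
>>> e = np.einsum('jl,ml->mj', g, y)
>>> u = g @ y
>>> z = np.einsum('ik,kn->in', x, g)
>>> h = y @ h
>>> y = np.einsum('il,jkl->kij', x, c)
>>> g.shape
(11, 7)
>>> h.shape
(7, 7)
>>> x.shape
(11, 11)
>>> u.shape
(11, 7)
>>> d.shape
(7, 7, 11)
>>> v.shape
(7,)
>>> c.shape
(7, 7, 11)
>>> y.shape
(7, 11, 7)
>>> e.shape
(7, 11)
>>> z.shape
(11, 7)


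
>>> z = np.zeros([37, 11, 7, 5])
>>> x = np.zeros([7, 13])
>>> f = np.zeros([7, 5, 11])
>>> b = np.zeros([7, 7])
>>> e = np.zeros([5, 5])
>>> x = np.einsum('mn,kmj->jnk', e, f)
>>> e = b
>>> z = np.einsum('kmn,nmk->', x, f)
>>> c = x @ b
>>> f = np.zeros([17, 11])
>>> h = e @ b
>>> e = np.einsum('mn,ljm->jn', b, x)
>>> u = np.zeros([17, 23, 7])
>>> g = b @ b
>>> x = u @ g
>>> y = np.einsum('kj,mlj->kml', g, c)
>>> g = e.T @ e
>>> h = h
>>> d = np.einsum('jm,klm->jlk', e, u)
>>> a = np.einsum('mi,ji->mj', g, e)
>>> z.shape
()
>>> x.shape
(17, 23, 7)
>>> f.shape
(17, 11)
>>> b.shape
(7, 7)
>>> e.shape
(5, 7)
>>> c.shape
(11, 5, 7)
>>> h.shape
(7, 7)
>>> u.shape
(17, 23, 7)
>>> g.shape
(7, 7)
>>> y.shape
(7, 11, 5)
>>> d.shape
(5, 23, 17)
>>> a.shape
(7, 5)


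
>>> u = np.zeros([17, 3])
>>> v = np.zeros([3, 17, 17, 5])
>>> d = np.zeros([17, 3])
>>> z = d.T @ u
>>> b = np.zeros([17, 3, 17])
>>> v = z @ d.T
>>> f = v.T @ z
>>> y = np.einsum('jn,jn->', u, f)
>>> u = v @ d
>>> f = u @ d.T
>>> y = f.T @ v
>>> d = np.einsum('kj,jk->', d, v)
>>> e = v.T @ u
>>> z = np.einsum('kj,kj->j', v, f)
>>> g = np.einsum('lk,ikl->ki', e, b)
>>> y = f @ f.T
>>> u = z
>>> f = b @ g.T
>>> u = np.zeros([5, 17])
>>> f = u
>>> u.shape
(5, 17)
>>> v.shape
(3, 17)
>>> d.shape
()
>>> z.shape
(17,)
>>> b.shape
(17, 3, 17)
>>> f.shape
(5, 17)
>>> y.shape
(3, 3)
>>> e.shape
(17, 3)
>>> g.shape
(3, 17)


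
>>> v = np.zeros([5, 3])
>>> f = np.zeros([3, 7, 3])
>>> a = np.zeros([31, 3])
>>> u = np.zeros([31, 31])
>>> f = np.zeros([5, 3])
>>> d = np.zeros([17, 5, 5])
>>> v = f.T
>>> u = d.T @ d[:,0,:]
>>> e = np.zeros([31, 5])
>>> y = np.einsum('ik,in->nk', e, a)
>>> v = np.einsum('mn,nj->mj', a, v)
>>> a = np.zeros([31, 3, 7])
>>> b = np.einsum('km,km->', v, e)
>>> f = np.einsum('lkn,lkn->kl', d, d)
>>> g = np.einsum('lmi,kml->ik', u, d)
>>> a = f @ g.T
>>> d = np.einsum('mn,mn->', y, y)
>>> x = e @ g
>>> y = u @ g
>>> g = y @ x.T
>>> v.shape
(31, 5)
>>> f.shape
(5, 17)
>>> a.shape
(5, 5)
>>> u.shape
(5, 5, 5)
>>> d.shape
()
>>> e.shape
(31, 5)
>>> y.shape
(5, 5, 17)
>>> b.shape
()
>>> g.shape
(5, 5, 31)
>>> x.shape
(31, 17)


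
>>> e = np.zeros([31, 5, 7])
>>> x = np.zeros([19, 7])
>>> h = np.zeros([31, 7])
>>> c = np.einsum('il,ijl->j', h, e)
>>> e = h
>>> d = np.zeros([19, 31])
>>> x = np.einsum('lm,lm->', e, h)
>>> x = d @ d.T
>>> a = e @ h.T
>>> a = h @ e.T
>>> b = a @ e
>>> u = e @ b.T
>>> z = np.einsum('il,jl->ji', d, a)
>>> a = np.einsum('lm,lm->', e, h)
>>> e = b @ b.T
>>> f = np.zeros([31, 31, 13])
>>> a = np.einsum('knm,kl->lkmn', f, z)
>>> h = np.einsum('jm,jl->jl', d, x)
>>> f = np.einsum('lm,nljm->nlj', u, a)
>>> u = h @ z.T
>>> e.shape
(31, 31)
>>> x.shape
(19, 19)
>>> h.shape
(19, 19)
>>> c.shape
(5,)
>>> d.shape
(19, 31)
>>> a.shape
(19, 31, 13, 31)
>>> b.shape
(31, 7)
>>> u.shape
(19, 31)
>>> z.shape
(31, 19)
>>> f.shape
(19, 31, 13)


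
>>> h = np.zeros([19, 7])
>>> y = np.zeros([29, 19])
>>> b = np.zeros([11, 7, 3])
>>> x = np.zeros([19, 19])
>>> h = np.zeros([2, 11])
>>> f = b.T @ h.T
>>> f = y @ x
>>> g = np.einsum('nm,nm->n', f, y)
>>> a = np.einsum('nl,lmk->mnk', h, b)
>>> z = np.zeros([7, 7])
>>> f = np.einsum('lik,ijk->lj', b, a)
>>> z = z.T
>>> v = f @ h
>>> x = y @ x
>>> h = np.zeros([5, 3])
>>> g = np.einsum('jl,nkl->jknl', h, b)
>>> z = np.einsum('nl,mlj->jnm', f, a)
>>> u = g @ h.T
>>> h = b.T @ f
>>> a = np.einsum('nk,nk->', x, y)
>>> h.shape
(3, 7, 2)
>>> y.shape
(29, 19)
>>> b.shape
(11, 7, 3)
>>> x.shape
(29, 19)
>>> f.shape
(11, 2)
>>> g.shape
(5, 7, 11, 3)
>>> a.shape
()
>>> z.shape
(3, 11, 7)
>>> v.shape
(11, 11)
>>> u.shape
(5, 7, 11, 5)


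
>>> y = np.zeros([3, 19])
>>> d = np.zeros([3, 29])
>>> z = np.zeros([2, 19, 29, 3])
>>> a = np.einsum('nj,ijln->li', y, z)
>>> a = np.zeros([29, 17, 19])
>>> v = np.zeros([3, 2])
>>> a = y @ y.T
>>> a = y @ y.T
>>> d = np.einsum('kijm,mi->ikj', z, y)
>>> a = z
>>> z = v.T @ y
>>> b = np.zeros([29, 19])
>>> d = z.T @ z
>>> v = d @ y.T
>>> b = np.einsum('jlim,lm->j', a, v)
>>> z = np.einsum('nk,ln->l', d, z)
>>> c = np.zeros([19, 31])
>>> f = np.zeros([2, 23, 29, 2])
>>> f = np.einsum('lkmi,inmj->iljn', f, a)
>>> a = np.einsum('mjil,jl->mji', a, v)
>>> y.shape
(3, 19)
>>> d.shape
(19, 19)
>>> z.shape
(2,)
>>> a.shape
(2, 19, 29)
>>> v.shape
(19, 3)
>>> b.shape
(2,)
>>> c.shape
(19, 31)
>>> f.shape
(2, 2, 3, 19)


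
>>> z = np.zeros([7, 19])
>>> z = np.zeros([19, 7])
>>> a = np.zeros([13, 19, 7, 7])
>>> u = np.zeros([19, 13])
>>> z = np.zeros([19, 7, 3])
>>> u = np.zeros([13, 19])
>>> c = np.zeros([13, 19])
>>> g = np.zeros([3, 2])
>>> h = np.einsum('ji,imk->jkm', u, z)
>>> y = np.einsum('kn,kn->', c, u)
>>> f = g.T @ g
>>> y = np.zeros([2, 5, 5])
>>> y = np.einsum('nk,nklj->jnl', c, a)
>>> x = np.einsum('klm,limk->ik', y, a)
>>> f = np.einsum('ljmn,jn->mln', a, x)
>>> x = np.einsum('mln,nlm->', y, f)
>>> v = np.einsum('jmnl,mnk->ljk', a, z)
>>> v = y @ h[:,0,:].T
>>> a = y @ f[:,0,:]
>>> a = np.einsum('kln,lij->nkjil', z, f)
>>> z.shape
(19, 7, 3)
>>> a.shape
(3, 19, 7, 13, 7)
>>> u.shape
(13, 19)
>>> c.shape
(13, 19)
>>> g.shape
(3, 2)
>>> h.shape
(13, 3, 7)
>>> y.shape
(7, 13, 7)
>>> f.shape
(7, 13, 7)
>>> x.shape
()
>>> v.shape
(7, 13, 13)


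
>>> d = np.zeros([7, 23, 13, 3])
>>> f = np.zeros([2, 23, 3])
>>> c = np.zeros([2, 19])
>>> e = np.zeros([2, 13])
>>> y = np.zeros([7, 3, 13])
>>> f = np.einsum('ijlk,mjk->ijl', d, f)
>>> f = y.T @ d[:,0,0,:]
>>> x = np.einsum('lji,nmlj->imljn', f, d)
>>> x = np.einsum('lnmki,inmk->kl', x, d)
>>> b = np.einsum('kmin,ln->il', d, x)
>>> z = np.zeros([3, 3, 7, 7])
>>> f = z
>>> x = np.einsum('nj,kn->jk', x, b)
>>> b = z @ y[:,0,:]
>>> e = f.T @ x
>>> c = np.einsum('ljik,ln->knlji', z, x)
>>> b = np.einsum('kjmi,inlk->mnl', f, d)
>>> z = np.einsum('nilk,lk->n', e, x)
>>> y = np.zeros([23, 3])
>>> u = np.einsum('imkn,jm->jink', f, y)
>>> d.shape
(7, 23, 13, 3)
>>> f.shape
(3, 3, 7, 7)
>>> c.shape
(7, 13, 3, 3, 7)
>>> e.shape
(7, 7, 3, 13)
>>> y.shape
(23, 3)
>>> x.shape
(3, 13)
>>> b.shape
(7, 23, 13)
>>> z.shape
(7,)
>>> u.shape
(23, 3, 7, 7)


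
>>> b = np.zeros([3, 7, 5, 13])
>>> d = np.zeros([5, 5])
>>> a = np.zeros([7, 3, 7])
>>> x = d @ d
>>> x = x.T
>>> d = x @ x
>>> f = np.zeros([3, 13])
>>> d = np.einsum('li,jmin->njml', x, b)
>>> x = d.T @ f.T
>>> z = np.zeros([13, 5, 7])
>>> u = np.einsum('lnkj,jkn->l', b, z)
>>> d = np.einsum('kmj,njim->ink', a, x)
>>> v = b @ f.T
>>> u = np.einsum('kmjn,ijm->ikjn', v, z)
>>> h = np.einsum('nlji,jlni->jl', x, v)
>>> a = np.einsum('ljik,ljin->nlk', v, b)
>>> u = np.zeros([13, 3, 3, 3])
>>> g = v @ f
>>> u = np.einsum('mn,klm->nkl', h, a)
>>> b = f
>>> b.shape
(3, 13)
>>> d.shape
(3, 5, 7)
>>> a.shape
(13, 3, 3)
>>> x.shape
(5, 7, 3, 3)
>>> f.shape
(3, 13)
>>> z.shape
(13, 5, 7)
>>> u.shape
(7, 13, 3)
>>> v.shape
(3, 7, 5, 3)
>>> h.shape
(3, 7)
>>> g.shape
(3, 7, 5, 13)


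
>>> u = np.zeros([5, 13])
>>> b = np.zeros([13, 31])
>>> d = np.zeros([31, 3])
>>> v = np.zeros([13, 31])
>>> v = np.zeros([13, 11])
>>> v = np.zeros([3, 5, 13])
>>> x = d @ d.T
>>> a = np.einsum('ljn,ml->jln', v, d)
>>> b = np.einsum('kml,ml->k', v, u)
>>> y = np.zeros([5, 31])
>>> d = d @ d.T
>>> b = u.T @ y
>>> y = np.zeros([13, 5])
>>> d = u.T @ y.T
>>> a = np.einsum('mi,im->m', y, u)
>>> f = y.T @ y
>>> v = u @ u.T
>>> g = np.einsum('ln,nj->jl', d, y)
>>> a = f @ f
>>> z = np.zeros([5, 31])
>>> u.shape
(5, 13)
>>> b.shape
(13, 31)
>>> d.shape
(13, 13)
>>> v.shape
(5, 5)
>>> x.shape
(31, 31)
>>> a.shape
(5, 5)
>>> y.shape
(13, 5)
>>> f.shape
(5, 5)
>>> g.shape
(5, 13)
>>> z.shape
(5, 31)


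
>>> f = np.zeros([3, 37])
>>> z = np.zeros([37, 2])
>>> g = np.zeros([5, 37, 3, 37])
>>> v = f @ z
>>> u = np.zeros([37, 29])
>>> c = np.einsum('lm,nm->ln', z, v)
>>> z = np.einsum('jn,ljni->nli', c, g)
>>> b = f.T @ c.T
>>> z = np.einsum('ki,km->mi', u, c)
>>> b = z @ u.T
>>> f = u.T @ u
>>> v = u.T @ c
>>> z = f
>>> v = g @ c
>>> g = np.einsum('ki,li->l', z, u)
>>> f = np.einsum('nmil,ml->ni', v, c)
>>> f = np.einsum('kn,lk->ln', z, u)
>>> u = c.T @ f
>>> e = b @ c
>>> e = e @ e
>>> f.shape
(37, 29)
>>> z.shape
(29, 29)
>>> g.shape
(37,)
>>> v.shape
(5, 37, 3, 3)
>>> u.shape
(3, 29)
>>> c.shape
(37, 3)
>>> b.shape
(3, 37)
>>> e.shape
(3, 3)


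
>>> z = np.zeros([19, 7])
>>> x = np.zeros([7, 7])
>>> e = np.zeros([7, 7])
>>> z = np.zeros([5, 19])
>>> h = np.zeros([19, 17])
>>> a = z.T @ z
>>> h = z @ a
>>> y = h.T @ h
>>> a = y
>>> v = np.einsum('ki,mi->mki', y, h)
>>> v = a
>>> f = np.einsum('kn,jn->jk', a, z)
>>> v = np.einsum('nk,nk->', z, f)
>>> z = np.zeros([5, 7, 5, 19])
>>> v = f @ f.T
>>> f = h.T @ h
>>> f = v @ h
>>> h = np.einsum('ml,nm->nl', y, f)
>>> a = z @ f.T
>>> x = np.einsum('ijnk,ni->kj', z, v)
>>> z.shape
(5, 7, 5, 19)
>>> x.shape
(19, 7)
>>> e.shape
(7, 7)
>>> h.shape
(5, 19)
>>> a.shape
(5, 7, 5, 5)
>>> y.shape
(19, 19)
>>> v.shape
(5, 5)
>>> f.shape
(5, 19)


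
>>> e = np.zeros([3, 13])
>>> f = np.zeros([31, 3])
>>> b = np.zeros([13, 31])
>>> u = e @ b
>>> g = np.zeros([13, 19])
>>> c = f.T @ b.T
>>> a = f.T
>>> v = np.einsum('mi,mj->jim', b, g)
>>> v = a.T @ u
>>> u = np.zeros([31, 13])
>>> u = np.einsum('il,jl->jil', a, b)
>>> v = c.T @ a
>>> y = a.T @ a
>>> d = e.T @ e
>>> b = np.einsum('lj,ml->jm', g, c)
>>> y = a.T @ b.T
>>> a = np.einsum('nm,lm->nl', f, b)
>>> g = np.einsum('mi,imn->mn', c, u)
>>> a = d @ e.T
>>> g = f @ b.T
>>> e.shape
(3, 13)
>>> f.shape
(31, 3)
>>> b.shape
(19, 3)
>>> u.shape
(13, 3, 31)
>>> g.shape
(31, 19)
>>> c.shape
(3, 13)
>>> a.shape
(13, 3)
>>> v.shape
(13, 31)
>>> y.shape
(31, 19)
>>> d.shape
(13, 13)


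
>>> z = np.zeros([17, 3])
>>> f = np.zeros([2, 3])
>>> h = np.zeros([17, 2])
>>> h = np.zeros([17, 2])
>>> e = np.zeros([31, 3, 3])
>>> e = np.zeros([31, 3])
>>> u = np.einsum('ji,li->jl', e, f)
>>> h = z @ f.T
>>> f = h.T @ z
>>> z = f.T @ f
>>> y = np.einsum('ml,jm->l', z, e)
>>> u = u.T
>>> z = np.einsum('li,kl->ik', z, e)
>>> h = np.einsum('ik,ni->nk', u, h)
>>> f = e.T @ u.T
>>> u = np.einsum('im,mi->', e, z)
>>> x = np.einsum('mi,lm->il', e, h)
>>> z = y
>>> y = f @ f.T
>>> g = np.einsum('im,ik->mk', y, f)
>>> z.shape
(3,)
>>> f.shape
(3, 2)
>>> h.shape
(17, 31)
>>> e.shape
(31, 3)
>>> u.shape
()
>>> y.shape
(3, 3)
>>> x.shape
(3, 17)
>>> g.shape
(3, 2)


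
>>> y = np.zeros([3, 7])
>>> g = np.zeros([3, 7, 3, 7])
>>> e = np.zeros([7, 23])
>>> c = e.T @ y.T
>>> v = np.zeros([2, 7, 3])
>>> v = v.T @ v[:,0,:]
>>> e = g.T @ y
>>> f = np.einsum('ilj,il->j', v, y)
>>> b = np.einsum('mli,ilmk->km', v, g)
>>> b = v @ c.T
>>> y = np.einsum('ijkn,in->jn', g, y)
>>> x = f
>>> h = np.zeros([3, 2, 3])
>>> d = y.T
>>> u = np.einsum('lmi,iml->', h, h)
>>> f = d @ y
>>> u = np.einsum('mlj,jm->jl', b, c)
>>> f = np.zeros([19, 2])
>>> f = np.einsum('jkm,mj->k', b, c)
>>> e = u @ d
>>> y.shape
(7, 7)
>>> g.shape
(3, 7, 3, 7)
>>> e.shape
(23, 7)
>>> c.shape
(23, 3)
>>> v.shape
(3, 7, 3)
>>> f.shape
(7,)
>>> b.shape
(3, 7, 23)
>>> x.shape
(3,)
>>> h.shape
(3, 2, 3)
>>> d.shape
(7, 7)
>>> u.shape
(23, 7)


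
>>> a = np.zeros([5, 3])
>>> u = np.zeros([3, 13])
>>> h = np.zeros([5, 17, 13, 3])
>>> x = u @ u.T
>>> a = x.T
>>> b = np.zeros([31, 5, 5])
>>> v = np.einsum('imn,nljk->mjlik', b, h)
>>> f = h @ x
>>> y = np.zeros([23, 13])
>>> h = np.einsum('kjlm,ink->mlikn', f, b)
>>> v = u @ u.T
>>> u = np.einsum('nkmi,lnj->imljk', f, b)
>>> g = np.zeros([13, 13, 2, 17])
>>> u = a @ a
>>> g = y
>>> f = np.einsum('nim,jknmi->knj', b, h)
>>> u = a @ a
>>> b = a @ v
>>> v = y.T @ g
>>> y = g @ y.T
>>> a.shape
(3, 3)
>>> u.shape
(3, 3)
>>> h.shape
(3, 13, 31, 5, 5)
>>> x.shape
(3, 3)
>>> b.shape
(3, 3)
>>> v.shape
(13, 13)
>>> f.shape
(13, 31, 3)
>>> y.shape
(23, 23)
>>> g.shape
(23, 13)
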